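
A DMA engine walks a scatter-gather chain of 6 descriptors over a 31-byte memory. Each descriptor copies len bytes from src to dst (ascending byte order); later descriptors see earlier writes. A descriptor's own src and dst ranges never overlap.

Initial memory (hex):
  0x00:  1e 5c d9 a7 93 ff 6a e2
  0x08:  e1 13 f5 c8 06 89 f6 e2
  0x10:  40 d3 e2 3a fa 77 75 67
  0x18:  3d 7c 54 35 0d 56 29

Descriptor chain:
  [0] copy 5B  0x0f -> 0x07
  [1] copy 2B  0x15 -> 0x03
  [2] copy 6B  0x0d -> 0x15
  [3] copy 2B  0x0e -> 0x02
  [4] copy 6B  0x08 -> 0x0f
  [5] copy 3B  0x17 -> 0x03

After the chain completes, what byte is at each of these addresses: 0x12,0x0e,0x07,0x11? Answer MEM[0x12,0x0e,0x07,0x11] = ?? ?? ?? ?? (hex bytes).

MEM[0x12,0x0e,0x07,0x11] = 3a f6 e2 e2

  after D0: wrote 5B at 0x07 = e240d3e23a
  after D1: wrote 2B at 0x03 = 7775
  after D2: wrote 6B at 0x15 = 89f6e240d3e2
  after D3: wrote 2B at 0x02 = f6e2
  after D4: wrote 6B at 0x0f = 40d3e23a0689
  after D5: wrote 3B at 0x03 = e240d3
query mem[0x12]=0x3a, mem[0x0e]=0xf6, mem[0x07]=0xe2, mem[0x11]=0xe2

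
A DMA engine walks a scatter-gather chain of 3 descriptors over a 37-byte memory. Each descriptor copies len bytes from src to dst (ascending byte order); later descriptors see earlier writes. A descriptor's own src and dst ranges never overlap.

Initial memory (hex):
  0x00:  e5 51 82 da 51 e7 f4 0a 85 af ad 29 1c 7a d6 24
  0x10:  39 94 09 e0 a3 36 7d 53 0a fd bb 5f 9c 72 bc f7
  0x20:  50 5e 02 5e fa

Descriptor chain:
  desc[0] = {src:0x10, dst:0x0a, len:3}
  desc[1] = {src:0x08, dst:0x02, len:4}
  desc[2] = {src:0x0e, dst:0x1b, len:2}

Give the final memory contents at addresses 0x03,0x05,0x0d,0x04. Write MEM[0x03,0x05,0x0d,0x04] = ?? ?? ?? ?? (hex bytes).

  after D0: wrote 3B at 0x0a = 399409
  after D1: wrote 4B at 0x02 = 85af3994
  after D2: wrote 2B at 0x1b = d624
query mem[0x03]=0xaf, mem[0x05]=0x94, mem[0x0d]=0x7a, mem[0x04]=0x39

MEM[0x03,0x05,0x0d,0x04] = af 94 7a 39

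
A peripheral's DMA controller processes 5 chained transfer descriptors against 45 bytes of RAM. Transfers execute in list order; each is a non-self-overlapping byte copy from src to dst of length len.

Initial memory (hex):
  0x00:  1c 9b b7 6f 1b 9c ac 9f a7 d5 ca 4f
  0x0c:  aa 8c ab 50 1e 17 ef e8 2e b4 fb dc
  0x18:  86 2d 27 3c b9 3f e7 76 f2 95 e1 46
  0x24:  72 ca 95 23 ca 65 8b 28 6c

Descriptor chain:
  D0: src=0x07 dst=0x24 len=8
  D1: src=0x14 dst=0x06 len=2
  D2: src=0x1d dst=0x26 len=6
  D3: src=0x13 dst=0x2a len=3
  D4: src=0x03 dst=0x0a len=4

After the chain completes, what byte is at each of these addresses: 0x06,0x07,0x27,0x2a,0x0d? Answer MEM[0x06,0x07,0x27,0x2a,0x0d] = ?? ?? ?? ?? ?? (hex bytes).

[0] 0x07->0x24 len=8 : 9f a7 d5 ca 4f aa 8c ab
[1] 0x14->0x06 len=2 : 2e b4
[2] 0x1d->0x26 len=6 : 3f e7 76 f2 95 e1
[3] 0x13->0x2a len=3 : e8 2e b4
[4] 0x03->0x0a len=4 : 6f 1b 9c 2e
query mem[0x06]=0x2e, mem[0x07]=0xb4, mem[0x27]=0xe7, mem[0x2a]=0xe8, mem[0x0d]=0x2e

MEM[0x06,0x07,0x27,0x2a,0x0d] = 2e b4 e7 e8 2e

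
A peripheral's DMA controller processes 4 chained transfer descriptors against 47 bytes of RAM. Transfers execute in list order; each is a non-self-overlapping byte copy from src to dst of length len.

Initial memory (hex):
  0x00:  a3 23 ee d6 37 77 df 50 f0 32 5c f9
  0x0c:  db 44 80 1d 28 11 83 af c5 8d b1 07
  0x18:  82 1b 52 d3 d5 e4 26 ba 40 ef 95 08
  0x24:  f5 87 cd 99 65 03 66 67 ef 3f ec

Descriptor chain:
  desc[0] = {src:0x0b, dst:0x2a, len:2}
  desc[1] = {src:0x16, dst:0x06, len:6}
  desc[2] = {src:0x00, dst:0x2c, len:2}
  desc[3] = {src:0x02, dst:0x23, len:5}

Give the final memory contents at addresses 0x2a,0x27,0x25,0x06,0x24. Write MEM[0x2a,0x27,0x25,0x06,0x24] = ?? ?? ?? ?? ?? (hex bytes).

MEM[0x2a,0x27,0x25,0x06,0x24] = f9 b1 37 b1 d6

D0: mem[0x2a..0x2b] <- [f9 db]
D1: mem[0x06..0x0b] <- [b1 07 82 1b 52 d3]
D2: mem[0x2c..0x2d] <- [a3 23]
D3: mem[0x23..0x27] <- [ee d6 37 77 b1]
query mem[0x2a]=0xf9, mem[0x27]=0xb1, mem[0x25]=0x37, mem[0x06]=0xb1, mem[0x24]=0xd6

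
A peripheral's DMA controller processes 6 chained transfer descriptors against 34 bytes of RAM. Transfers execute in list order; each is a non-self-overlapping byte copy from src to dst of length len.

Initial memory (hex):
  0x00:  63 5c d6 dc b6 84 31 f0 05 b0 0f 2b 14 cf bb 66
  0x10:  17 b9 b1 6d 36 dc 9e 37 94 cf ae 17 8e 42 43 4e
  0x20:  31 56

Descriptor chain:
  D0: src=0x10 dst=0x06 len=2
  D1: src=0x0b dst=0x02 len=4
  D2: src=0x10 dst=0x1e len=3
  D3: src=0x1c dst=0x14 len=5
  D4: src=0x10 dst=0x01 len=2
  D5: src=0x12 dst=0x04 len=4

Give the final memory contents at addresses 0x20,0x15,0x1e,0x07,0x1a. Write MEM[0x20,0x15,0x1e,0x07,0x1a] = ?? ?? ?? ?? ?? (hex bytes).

MEM[0x20,0x15,0x1e,0x07,0x1a] = b1 42 17 42 ae

[0] 0x10->0x06 len=2 : 17 b9
[1] 0x0b->0x02 len=4 : 2b 14 cf bb
[2] 0x10->0x1e len=3 : 17 b9 b1
[3] 0x1c->0x14 len=5 : 8e 42 17 b9 b1
[4] 0x10->0x01 len=2 : 17 b9
[5] 0x12->0x04 len=4 : b1 6d 8e 42
query mem[0x20]=0xb1, mem[0x15]=0x42, mem[0x1e]=0x17, mem[0x07]=0x42, mem[0x1a]=0xae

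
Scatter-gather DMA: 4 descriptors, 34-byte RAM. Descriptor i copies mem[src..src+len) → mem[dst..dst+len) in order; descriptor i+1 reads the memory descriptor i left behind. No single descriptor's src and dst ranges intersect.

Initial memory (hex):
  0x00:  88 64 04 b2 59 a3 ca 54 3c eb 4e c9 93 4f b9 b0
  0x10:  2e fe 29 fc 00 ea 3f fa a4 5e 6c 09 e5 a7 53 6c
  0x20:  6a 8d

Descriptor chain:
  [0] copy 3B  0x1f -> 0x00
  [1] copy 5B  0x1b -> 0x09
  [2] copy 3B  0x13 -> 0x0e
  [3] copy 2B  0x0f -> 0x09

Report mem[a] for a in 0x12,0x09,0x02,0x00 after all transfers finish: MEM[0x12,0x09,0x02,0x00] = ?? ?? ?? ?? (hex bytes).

D0: mem[0x00..0x02] <- [6c 6a 8d]
D1: mem[0x09..0x0d] <- [09 e5 a7 53 6c]
D2: mem[0x0e..0x10] <- [fc 00 ea]
D3: mem[0x09..0x0a] <- [00 ea]
query mem[0x12]=0x29, mem[0x09]=0x00, mem[0x02]=0x8d, mem[0x00]=0x6c

MEM[0x12,0x09,0x02,0x00] = 29 00 8d 6c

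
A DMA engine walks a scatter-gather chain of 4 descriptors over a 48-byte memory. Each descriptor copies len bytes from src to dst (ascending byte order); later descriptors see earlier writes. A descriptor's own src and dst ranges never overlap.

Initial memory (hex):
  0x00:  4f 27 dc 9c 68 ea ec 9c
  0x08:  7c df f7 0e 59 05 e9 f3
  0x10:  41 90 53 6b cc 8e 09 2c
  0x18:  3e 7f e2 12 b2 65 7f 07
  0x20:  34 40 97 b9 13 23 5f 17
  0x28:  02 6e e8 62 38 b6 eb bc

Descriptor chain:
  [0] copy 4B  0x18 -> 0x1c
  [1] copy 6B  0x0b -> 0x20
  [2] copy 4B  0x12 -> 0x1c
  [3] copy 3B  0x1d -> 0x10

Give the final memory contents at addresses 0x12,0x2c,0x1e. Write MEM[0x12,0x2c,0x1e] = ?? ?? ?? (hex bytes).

[0] 0x18->0x1c len=4 : 3e 7f e2 12
[1] 0x0b->0x20 len=6 : 0e 59 05 e9 f3 41
[2] 0x12->0x1c len=4 : 53 6b cc 8e
[3] 0x1d->0x10 len=3 : 6b cc 8e
query mem[0x12]=0x8e, mem[0x2c]=0x38, mem[0x1e]=0xcc

MEM[0x12,0x2c,0x1e] = 8e 38 cc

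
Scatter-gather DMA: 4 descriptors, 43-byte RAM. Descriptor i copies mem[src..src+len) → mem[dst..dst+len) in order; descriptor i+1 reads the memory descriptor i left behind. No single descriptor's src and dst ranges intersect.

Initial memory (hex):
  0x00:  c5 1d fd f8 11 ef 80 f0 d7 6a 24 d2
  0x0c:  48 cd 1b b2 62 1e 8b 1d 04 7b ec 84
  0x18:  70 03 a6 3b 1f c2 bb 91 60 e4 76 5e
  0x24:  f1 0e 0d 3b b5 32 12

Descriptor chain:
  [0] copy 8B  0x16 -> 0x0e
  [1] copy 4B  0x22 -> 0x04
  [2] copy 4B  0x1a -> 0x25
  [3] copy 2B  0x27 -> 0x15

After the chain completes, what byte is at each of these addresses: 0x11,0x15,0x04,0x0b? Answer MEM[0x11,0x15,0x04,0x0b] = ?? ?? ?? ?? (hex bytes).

MEM[0x11,0x15,0x04,0x0b] = 03 1f 76 d2

[0] 0x16->0x0e len=8 : ec 84 70 03 a6 3b 1f c2
[1] 0x22->0x04 len=4 : 76 5e f1 0e
[2] 0x1a->0x25 len=4 : a6 3b 1f c2
[3] 0x27->0x15 len=2 : 1f c2
query mem[0x11]=0x03, mem[0x15]=0x1f, mem[0x04]=0x76, mem[0x0b]=0xd2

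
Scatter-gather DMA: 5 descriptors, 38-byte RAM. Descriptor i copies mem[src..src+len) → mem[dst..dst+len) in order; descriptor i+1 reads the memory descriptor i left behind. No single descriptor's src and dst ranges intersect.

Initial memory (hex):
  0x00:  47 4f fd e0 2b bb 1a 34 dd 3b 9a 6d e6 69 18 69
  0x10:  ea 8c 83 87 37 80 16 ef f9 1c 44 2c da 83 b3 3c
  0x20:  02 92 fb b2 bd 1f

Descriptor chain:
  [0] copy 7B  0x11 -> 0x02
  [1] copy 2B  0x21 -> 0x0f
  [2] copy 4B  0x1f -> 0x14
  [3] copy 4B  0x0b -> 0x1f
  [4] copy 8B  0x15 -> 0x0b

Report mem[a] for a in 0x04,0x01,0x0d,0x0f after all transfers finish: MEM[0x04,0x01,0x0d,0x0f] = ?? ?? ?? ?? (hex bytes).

MEM[0x04,0x01,0x0d,0x0f] = 87 4f fb 1c

  after D0: wrote 7B at 0x02 = 8c8387378016ef
  after D1: wrote 2B at 0x0f = 92fb
  after D2: wrote 4B at 0x14 = 3c0292fb
  after D3: wrote 4B at 0x1f = 6de66918
  after D4: wrote 8B at 0x0b = 0292fbf91c442cda
query mem[0x04]=0x87, mem[0x01]=0x4f, mem[0x0d]=0xfb, mem[0x0f]=0x1c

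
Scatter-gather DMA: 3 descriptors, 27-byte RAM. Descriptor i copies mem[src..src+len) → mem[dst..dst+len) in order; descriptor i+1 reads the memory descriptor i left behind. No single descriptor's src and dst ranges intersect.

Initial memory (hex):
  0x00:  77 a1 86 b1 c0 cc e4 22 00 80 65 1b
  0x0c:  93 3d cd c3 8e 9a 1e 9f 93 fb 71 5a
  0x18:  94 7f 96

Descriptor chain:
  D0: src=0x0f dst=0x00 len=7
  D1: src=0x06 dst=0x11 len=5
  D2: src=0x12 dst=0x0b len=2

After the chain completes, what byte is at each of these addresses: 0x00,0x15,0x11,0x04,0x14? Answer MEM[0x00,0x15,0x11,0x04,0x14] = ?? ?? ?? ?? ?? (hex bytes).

D0: mem[0x00..0x06] <- [c3 8e 9a 1e 9f 93 fb]
D1: mem[0x11..0x15] <- [fb 22 00 80 65]
D2: mem[0x0b..0x0c] <- [22 00]
query mem[0x00]=0xc3, mem[0x15]=0x65, mem[0x11]=0xfb, mem[0x04]=0x9f, mem[0x14]=0x80

MEM[0x00,0x15,0x11,0x04,0x14] = c3 65 fb 9f 80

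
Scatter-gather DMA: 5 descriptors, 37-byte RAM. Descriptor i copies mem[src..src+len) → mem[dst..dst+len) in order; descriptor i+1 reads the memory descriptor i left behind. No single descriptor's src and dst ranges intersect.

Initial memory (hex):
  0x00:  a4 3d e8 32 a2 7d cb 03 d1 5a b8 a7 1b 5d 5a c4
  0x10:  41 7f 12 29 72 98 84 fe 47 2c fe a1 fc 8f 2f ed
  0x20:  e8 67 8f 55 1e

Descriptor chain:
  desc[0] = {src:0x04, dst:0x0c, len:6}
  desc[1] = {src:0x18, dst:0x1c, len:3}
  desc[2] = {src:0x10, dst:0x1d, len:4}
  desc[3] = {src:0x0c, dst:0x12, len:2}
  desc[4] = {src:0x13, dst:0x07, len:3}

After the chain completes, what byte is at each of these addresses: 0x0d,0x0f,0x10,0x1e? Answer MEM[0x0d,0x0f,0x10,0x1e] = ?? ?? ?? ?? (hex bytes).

MEM[0x0d,0x0f,0x10,0x1e] = 7d 03 d1 5a

  after D0: wrote 6B at 0x0c = a27dcb03d15a
  after D1: wrote 3B at 0x1c = 472cfe
  after D2: wrote 4B at 0x1d = d15a1229
  after D3: wrote 2B at 0x12 = a27d
  after D4: wrote 3B at 0x07 = 7d7298
query mem[0x0d]=0x7d, mem[0x0f]=0x03, mem[0x10]=0xd1, mem[0x1e]=0x5a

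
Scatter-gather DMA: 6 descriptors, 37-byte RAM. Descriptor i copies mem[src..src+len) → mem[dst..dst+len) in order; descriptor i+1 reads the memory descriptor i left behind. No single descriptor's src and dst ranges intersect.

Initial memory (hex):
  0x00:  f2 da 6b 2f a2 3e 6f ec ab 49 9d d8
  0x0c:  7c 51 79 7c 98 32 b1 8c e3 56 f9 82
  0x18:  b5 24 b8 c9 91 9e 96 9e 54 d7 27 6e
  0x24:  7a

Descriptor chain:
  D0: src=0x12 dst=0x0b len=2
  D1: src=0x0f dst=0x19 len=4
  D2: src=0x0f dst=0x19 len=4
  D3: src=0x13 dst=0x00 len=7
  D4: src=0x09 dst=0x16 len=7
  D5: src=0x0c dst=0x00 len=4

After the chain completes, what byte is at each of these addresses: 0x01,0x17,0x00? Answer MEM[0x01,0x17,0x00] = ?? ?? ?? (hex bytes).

MEM[0x01,0x17,0x00] = 51 9d 8c

[0] 0x12->0x0b len=2 : b1 8c
[1] 0x0f->0x19 len=4 : 7c 98 32 b1
[2] 0x0f->0x19 len=4 : 7c 98 32 b1
[3] 0x13->0x00 len=7 : 8c e3 56 f9 82 b5 7c
[4] 0x09->0x16 len=7 : 49 9d b1 8c 51 79 7c
[5] 0x0c->0x00 len=4 : 8c 51 79 7c
query mem[0x01]=0x51, mem[0x17]=0x9d, mem[0x00]=0x8c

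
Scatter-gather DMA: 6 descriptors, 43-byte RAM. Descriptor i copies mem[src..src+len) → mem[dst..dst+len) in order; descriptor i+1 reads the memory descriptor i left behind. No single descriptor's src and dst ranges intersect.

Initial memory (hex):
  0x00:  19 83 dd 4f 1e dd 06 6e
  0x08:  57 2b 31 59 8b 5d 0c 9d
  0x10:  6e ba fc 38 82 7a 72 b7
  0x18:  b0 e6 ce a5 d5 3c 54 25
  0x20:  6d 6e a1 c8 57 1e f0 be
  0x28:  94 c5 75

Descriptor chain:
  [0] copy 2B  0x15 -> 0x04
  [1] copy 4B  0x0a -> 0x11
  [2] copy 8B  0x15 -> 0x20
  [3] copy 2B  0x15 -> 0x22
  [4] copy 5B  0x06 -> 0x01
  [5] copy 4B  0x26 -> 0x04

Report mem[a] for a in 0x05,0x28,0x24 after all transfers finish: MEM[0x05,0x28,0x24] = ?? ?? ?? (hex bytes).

MEM[0x05,0x28,0x24] = d5 94 e6

D0: mem[0x04..0x05] <- [7a 72]
D1: mem[0x11..0x14] <- [31 59 8b 5d]
D2: mem[0x20..0x27] <- [7a 72 b7 b0 e6 ce a5 d5]
D3: mem[0x22..0x23] <- [7a 72]
D4: mem[0x01..0x05] <- [06 6e 57 2b 31]
D5: mem[0x04..0x07] <- [a5 d5 94 c5]
query mem[0x05]=0xd5, mem[0x28]=0x94, mem[0x24]=0xe6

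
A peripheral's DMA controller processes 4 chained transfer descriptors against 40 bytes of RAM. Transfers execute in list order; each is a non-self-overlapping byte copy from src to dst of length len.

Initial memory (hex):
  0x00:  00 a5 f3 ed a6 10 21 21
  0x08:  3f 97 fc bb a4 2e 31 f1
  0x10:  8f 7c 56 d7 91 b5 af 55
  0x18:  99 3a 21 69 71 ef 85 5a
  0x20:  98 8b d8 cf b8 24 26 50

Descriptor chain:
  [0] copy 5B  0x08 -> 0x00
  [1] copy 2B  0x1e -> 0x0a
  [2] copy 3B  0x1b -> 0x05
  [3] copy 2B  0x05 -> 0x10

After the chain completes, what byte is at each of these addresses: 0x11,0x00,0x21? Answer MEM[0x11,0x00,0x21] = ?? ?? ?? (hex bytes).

MEM[0x11,0x00,0x21] = 71 3f 8b

#0 dst[0x00+5] := {0x3f,0x97,0xfc,0xbb,0xa4}
#1 dst[0x0a+2] := {0x85,0x5a}
#2 dst[0x05+3] := {0x69,0x71,0xef}
#3 dst[0x10+2] := {0x69,0x71}
query mem[0x11]=0x71, mem[0x00]=0x3f, mem[0x21]=0x8b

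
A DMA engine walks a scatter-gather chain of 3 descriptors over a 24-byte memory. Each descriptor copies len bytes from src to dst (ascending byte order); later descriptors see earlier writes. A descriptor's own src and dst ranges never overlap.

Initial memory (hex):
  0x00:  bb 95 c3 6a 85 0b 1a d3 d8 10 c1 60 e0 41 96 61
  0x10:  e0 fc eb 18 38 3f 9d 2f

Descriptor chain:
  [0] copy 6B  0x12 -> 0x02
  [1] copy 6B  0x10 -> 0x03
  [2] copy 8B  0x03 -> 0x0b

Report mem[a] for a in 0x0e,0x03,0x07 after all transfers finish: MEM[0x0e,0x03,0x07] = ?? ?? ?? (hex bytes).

MEM[0x0e,0x03,0x07] = 18 e0 38

D0: mem[0x02..0x07] <- [eb 18 38 3f 9d 2f]
D1: mem[0x03..0x08] <- [e0 fc eb 18 38 3f]
D2: mem[0x0b..0x12] <- [e0 fc eb 18 38 3f 10 c1]
query mem[0x0e]=0x18, mem[0x03]=0xe0, mem[0x07]=0x38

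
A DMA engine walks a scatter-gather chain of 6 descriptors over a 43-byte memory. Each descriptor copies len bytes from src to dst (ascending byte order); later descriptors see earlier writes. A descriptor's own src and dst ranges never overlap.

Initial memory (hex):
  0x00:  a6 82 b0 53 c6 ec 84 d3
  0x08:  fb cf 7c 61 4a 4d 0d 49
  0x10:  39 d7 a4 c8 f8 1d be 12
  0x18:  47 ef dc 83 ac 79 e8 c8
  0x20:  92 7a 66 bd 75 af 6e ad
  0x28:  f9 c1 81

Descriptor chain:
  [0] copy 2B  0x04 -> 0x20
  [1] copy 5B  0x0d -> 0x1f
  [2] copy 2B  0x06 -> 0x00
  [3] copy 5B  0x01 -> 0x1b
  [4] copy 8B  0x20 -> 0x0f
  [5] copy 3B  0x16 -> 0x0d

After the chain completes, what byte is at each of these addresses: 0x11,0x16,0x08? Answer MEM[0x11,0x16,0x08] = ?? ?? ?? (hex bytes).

MEM[0x11,0x16,0x08] = 39 ad fb

  after D0: wrote 2B at 0x20 = c6ec
  after D1: wrote 5B at 0x1f = 4d0d4939d7
  after D2: wrote 2B at 0x00 = 84d3
  after D3: wrote 5B at 0x1b = d3b053c6ec
  after D4: wrote 8B at 0x0f = 0d4939d775af6ead
  after D5: wrote 3B at 0x0d = ad1247
query mem[0x11]=0x39, mem[0x16]=0xad, mem[0x08]=0xfb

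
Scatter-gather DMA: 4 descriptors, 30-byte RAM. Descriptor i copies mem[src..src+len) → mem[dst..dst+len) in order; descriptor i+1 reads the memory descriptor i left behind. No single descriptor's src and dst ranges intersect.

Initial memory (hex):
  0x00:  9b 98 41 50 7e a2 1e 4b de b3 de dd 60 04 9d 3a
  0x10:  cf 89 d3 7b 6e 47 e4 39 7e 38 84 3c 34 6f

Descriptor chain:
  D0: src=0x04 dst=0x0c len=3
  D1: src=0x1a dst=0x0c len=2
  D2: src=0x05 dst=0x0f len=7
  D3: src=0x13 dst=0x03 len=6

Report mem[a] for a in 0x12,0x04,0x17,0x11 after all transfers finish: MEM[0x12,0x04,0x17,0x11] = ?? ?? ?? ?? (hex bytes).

MEM[0x12,0x04,0x17,0x11] = de de 39 4b

#0 dst[0x0c+3] := {0x7e,0xa2,0x1e}
#1 dst[0x0c+2] := {0x84,0x3c}
#2 dst[0x0f+7] := {0xa2,0x1e,0x4b,0xde,0xb3,0xde,0xdd}
#3 dst[0x03+6] := {0xb3,0xde,0xdd,0xe4,0x39,0x7e}
query mem[0x12]=0xde, mem[0x04]=0xde, mem[0x17]=0x39, mem[0x11]=0x4b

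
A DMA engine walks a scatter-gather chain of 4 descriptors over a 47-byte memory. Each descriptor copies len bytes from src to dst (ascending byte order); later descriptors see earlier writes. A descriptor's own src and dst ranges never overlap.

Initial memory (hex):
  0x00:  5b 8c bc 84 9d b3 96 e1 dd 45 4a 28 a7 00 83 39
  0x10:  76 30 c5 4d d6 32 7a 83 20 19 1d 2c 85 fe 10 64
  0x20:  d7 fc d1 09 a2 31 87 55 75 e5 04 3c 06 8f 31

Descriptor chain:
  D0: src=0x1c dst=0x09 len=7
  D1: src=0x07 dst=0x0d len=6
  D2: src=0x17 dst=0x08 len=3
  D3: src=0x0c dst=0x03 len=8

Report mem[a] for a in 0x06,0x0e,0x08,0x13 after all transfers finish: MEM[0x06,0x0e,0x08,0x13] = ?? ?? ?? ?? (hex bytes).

MEM[0x06,0x0e,0x08,0x13] = 85 dd 10 4d

[0] 0x1c->0x09 len=7 : 85 fe 10 64 d7 fc d1
[1] 0x07->0x0d len=6 : e1 dd 85 fe 10 64
[2] 0x17->0x08 len=3 : 83 20 19
[3] 0x0c->0x03 len=8 : 64 e1 dd 85 fe 10 64 4d
query mem[0x06]=0x85, mem[0x0e]=0xdd, mem[0x08]=0x10, mem[0x13]=0x4d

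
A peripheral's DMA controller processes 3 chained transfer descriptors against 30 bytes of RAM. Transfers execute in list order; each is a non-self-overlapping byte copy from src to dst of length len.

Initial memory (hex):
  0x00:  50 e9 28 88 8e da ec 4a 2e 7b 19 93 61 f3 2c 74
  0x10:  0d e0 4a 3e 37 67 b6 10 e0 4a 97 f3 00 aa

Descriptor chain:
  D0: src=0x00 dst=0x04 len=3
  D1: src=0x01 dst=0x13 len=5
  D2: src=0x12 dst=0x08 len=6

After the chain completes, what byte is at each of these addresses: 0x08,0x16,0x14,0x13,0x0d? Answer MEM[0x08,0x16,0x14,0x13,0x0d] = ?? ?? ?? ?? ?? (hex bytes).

MEM[0x08,0x16,0x14,0x13,0x0d] = 4a 50 28 e9 e9

[0] 0x00->0x04 len=3 : 50 e9 28
[1] 0x01->0x13 len=5 : e9 28 88 50 e9
[2] 0x12->0x08 len=6 : 4a e9 28 88 50 e9
query mem[0x08]=0x4a, mem[0x16]=0x50, mem[0x14]=0x28, mem[0x13]=0xe9, mem[0x0d]=0xe9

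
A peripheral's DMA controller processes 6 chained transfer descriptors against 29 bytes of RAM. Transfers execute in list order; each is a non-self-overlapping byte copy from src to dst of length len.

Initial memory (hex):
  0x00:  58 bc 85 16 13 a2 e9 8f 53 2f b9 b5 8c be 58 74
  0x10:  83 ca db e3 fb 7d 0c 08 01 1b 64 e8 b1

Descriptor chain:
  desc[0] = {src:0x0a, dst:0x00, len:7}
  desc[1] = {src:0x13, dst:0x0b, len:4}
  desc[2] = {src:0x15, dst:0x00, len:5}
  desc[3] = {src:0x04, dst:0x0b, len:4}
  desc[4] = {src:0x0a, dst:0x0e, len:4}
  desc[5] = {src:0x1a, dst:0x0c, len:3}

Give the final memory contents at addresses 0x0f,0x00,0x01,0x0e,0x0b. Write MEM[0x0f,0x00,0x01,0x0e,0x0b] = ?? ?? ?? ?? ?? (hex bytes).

MEM[0x0f,0x00,0x01,0x0e,0x0b] = 1b 7d 0c b1 1b

D0: mem[0x00..0x06] <- [b9 b5 8c be 58 74 83]
D1: mem[0x0b..0x0e] <- [e3 fb 7d 0c]
D2: mem[0x00..0x04] <- [7d 0c 08 01 1b]
D3: mem[0x0b..0x0e] <- [1b 74 83 8f]
D4: mem[0x0e..0x11] <- [b9 1b 74 83]
D5: mem[0x0c..0x0e] <- [64 e8 b1]
query mem[0x0f]=0x1b, mem[0x00]=0x7d, mem[0x01]=0x0c, mem[0x0e]=0xb1, mem[0x0b]=0x1b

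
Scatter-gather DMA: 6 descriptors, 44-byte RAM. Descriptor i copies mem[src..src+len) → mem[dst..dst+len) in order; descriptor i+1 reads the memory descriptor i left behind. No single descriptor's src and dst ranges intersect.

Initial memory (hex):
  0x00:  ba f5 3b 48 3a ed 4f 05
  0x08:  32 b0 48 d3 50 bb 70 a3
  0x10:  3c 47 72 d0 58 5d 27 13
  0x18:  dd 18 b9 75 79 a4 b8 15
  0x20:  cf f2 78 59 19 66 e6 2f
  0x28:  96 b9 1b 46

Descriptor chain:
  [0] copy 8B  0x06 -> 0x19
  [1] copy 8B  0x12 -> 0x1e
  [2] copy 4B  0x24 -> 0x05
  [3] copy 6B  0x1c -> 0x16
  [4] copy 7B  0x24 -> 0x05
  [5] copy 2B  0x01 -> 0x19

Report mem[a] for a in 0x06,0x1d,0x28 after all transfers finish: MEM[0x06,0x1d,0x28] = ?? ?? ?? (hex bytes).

  after D0: wrote 8B at 0x19 = 4f0532b048d350bb
  after D1: wrote 8B at 0x1e = 72d0585d2713dd4f
  after D2: wrote 4B at 0x05 = dd4fe62f
  after D3: wrote 6B at 0x16 = b04872d0585d
  after D4: wrote 7B at 0x05 = dd4fe62f96b91b
  after D5: wrote 2B at 0x19 = f53b
query mem[0x06]=0x4f, mem[0x1d]=0x48, mem[0x28]=0x96

MEM[0x06,0x1d,0x28] = 4f 48 96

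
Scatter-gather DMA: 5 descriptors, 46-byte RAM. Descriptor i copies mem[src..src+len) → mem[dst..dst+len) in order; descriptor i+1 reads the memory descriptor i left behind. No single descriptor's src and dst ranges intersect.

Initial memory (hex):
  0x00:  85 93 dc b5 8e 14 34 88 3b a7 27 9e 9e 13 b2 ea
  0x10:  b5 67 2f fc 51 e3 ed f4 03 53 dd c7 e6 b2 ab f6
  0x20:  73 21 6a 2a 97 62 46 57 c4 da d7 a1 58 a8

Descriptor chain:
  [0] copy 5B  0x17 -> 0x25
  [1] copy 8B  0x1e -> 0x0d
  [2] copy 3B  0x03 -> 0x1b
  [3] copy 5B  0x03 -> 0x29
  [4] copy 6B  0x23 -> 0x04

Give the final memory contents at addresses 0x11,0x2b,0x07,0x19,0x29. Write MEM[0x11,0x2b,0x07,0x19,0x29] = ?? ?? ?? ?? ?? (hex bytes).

MEM[0x11,0x2b,0x07,0x19,0x29] = 6a 14 03 53 b5

#0 dst[0x25+5] := {0xf4,0x03,0x53,0xdd,0xc7}
#1 dst[0x0d+8] := {0xab,0xf6,0x73,0x21,0x6a,0x2a,0x97,0xf4}
#2 dst[0x1b+3] := {0xb5,0x8e,0x14}
#3 dst[0x29+5] := {0xb5,0x8e,0x14,0x34,0x88}
#4 dst[0x04+6] := {0x2a,0x97,0xf4,0x03,0x53,0xdd}
query mem[0x11]=0x6a, mem[0x2b]=0x14, mem[0x07]=0x03, mem[0x19]=0x53, mem[0x29]=0xb5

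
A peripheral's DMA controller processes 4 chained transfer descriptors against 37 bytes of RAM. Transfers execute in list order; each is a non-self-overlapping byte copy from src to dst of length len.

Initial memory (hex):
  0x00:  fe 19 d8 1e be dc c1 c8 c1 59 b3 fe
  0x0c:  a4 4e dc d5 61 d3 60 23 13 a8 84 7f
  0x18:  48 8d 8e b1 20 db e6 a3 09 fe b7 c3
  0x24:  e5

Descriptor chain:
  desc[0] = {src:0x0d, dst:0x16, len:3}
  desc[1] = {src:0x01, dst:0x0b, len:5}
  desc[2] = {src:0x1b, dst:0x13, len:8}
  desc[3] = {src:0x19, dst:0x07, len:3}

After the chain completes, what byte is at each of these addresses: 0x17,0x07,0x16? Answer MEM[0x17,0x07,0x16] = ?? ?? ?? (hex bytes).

MEM[0x17,0x07,0x16] = a3 fe e6

[0] 0x0d->0x16 len=3 : 4e dc d5
[1] 0x01->0x0b len=5 : 19 d8 1e be dc
[2] 0x1b->0x13 len=8 : b1 20 db e6 a3 09 fe b7
[3] 0x19->0x07 len=3 : fe b7 b1
query mem[0x17]=0xa3, mem[0x07]=0xfe, mem[0x16]=0xe6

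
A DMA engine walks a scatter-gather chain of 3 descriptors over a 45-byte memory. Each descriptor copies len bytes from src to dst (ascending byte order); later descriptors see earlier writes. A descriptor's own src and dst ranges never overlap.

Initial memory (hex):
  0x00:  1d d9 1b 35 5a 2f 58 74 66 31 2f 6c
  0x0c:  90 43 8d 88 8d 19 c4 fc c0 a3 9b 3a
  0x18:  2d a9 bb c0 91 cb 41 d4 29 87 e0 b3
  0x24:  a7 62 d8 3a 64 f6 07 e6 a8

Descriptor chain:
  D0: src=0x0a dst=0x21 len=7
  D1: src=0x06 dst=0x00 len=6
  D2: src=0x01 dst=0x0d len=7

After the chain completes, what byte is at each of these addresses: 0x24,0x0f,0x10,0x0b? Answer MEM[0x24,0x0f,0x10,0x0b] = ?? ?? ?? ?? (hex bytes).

[0] 0x0a->0x21 len=7 : 2f 6c 90 43 8d 88 8d
[1] 0x06->0x00 len=6 : 58 74 66 31 2f 6c
[2] 0x01->0x0d len=7 : 74 66 31 2f 6c 58 74
query mem[0x24]=0x43, mem[0x0f]=0x31, mem[0x10]=0x2f, mem[0x0b]=0x6c

MEM[0x24,0x0f,0x10,0x0b] = 43 31 2f 6c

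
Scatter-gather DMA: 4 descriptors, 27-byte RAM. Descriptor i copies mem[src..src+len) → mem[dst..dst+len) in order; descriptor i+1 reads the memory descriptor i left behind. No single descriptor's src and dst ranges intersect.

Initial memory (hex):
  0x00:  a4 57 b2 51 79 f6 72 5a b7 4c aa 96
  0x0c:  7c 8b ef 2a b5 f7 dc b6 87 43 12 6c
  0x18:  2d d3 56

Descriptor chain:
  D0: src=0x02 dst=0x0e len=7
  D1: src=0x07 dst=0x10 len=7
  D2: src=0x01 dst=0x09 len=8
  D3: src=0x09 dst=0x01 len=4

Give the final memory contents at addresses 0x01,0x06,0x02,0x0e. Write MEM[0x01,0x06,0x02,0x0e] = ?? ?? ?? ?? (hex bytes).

  after D0: wrote 7B at 0x0e = b25179f6725ab7
  after D1: wrote 7B at 0x10 = 5ab74caa967c8b
  after D2: wrote 8B at 0x09 = 57b25179f6725ab7
  after D3: wrote 4B at 0x01 = 57b25179
query mem[0x01]=0x57, mem[0x06]=0x72, mem[0x02]=0xb2, mem[0x0e]=0x72

MEM[0x01,0x06,0x02,0x0e] = 57 72 b2 72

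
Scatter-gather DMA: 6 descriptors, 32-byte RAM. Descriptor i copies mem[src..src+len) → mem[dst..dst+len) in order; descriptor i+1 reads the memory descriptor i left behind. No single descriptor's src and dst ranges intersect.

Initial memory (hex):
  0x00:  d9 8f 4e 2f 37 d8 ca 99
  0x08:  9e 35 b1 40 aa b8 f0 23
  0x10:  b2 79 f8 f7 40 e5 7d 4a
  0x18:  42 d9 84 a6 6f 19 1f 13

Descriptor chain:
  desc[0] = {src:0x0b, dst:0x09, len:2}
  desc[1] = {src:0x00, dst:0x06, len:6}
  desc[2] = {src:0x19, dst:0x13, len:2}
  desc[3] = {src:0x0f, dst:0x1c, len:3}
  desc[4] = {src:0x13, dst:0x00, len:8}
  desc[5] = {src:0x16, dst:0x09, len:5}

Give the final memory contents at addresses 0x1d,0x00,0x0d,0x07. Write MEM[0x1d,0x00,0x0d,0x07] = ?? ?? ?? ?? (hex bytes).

MEM[0x1d,0x00,0x0d,0x07] = b2 d9 84 84

  after D0: wrote 2B at 0x09 = 40aa
  after D1: wrote 6B at 0x06 = d98f4e2f37d8
  after D2: wrote 2B at 0x13 = d984
  after D3: wrote 3B at 0x1c = 23b279
  after D4: wrote 8B at 0x00 = d984e57d4a42d984
  after D5: wrote 5B at 0x09 = 7d4a42d984
query mem[0x1d]=0xb2, mem[0x00]=0xd9, mem[0x0d]=0x84, mem[0x07]=0x84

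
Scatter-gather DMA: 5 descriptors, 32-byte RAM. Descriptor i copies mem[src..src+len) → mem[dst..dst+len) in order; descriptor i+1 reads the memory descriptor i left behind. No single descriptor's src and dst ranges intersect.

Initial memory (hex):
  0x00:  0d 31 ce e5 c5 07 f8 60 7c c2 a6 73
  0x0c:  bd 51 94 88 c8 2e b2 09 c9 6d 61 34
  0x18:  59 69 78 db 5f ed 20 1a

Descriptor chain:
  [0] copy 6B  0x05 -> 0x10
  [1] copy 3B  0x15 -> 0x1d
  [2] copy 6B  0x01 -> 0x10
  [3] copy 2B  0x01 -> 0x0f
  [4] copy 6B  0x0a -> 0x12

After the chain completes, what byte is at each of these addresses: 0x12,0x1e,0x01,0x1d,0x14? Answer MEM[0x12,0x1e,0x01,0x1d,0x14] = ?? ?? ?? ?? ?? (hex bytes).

[0] 0x05->0x10 len=6 : 07 f8 60 7c c2 a6
[1] 0x15->0x1d len=3 : a6 61 34
[2] 0x01->0x10 len=6 : 31 ce e5 c5 07 f8
[3] 0x01->0x0f len=2 : 31 ce
[4] 0x0a->0x12 len=6 : a6 73 bd 51 94 31
query mem[0x12]=0xa6, mem[0x1e]=0x61, mem[0x01]=0x31, mem[0x1d]=0xa6, mem[0x14]=0xbd

MEM[0x12,0x1e,0x01,0x1d,0x14] = a6 61 31 a6 bd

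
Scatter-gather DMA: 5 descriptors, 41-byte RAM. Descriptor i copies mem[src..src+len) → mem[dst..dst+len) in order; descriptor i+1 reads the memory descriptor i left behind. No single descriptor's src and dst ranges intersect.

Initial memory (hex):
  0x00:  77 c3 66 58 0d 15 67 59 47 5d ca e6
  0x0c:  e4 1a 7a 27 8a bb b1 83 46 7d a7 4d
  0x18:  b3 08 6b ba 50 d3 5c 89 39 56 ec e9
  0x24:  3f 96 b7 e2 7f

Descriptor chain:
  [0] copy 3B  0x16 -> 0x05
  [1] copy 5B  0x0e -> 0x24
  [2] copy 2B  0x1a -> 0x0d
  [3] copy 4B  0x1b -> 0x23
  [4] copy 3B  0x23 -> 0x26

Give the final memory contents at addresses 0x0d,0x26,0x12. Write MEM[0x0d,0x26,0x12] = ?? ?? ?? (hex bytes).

MEM[0x0d,0x26,0x12] = 6b ba b1

D0: mem[0x05..0x07] <- [a7 4d b3]
D1: mem[0x24..0x28] <- [7a 27 8a bb b1]
D2: mem[0x0d..0x0e] <- [6b ba]
D3: mem[0x23..0x26] <- [ba 50 d3 5c]
D4: mem[0x26..0x28] <- [ba 50 d3]
query mem[0x0d]=0x6b, mem[0x26]=0xba, mem[0x12]=0xb1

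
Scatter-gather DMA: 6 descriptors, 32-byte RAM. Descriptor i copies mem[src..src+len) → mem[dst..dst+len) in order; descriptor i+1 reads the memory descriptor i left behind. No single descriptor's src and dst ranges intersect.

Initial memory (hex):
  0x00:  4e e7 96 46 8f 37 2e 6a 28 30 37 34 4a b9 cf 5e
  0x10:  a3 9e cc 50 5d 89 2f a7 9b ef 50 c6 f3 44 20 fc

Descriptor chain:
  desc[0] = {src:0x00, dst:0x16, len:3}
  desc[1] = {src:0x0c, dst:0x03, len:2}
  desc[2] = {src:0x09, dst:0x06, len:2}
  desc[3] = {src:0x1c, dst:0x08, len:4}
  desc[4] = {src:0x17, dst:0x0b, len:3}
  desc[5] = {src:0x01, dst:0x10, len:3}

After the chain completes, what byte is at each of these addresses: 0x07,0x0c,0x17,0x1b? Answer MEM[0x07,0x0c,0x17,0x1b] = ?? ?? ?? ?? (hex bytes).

D0: mem[0x16..0x18] <- [4e e7 96]
D1: mem[0x03..0x04] <- [4a b9]
D2: mem[0x06..0x07] <- [30 37]
D3: mem[0x08..0x0b] <- [f3 44 20 fc]
D4: mem[0x0b..0x0d] <- [e7 96 ef]
D5: mem[0x10..0x12] <- [e7 96 4a]
query mem[0x07]=0x37, mem[0x0c]=0x96, mem[0x17]=0xe7, mem[0x1b]=0xc6

MEM[0x07,0x0c,0x17,0x1b] = 37 96 e7 c6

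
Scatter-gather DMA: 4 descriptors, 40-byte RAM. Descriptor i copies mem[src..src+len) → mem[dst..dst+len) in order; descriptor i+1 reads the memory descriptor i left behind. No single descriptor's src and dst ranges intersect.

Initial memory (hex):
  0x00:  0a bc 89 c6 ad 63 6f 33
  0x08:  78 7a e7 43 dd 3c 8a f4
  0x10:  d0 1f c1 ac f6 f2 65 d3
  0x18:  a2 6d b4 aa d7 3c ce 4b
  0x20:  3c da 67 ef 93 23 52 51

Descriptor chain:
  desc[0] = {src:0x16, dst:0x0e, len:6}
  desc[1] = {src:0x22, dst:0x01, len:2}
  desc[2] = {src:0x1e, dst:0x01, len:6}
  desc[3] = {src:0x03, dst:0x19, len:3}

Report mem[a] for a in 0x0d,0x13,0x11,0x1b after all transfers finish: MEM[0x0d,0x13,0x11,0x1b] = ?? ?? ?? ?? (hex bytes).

MEM[0x0d,0x13,0x11,0x1b] = 3c aa 6d 67

  after D0: wrote 6B at 0x0e = 65d3a26db4aa
  after D1: wrote 2B at 0x01 = 67ef
  after D2: wrote 6B at 0x01 = ce4b3cda67ef
  after D3: wrote 3B at 0x19 = 3cda67
query mem[0x0d]=0x3c, mem[0x13]=0xaa, mem[0x11]=0x6d, mem[0x1b]=0x67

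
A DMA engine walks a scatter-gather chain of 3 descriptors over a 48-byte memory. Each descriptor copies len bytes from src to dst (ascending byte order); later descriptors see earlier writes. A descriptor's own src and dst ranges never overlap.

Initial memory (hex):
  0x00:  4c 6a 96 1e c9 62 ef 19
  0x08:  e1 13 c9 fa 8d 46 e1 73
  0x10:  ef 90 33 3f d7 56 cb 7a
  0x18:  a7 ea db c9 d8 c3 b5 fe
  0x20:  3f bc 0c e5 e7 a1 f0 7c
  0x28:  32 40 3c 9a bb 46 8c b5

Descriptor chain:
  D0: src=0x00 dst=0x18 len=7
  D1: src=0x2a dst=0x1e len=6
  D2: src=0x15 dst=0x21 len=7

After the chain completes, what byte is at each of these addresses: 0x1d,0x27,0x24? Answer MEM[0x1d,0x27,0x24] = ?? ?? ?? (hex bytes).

  after D0: wrote 7B at 0x18 = 4c6a961ec962ef
  after D1: wrote 6B at 0x1e = 3c9abb468cb5
  after D2: wrote 7B at 0x21 = 56cb7a4c6a961e
query mem[0x1d]=0x62, mem[0x27]=0x1e, mem[0x24]=0x4c

MEM[0x1d,0x27,0x24] = 62 1e 4c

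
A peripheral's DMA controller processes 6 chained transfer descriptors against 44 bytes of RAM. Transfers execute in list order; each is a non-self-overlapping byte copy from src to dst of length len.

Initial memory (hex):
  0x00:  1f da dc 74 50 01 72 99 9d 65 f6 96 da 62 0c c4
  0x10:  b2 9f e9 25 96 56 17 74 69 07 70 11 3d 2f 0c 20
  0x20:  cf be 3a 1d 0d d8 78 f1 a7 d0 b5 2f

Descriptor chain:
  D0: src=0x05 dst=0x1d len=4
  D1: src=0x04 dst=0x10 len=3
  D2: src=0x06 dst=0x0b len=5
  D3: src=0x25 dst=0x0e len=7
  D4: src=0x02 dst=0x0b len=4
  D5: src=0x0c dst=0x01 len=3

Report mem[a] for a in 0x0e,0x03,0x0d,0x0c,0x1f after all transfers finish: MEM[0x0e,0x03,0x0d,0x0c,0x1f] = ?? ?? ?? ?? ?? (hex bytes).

  after D0: wrote 4B at 0x1d = 0172999d
  after D1: wrote 3B at 0x10 = 500172
  after D2: wrote 5B at 0x0b = 72999d65f6
  after D3: wrote 7B at 0x0e = d878f1a7d0b52f
  after D4: wrote 4B at 0x0b = dc745001
  after D5: wrote 3B at 0x01 = 745001
query mem[0x0e]=0x01, mem[0x03]=0x01, mem[0x0d]=0x50, mem[0x0c]=0x74, mem[0x1f]=0x99

MEM[0x0e,0x03,0x0d,0x0c,0x1f] = 01 01 50 74 99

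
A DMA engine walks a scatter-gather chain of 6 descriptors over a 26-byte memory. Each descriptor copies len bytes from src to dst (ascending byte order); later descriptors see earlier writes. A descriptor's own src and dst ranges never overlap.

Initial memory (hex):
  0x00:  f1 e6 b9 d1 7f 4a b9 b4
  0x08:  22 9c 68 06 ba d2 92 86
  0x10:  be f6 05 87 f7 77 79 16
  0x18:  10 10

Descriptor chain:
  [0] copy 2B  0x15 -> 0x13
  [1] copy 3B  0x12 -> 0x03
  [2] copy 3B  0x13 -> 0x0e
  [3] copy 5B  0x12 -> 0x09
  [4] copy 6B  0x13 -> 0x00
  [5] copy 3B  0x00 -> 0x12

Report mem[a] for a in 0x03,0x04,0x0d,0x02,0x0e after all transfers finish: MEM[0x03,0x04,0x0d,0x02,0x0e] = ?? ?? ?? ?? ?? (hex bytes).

#0 dst[0x13+2] := {0x77,0x79}
#1 dst[0x03+3] := {0x05,0x77,0x79}
#2 dst[0x0e+3] := {0x77,0x79,0x77}
#3 dst[0x09+5] := {0x05,0x77,0x79,0x77,0x79}
#4 dst[0x00+6] := {0x77,0x79,0x77,0x79,0x16,0x10}
#5 dst[0x12+3] := {0x77,0x79,0x77}
query mem[0x03]=0x79, mem[0x04]=0x16, mem[0x0d]=0x79, mem[0x02]=0x77, mem[0x0e]=0x77

MEM[0x03,0x04,0x0d,0x02,0x0e] = 79 16 79 77 77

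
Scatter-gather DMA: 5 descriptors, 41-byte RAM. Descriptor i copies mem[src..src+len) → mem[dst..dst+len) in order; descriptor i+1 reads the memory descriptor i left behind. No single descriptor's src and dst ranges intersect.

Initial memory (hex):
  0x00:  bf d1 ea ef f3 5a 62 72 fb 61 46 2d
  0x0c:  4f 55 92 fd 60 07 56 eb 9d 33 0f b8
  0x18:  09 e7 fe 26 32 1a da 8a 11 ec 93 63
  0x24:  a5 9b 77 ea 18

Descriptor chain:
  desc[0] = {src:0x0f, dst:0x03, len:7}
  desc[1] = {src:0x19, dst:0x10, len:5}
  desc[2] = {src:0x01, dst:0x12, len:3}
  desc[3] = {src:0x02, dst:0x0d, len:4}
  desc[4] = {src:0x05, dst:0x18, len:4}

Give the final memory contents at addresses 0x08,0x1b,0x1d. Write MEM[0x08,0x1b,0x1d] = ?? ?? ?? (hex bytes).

MEM[0x08,0x1b,0x1d] = 9d 9d 1a

  after D0: wrote 7B at 0x03 = fd600756eb9d33
  after D1: wrote 5B at 0x10 = e7fe26321a
  after D2: wrote 3B at 0x12 = d1eafd
  after D3: wrote 4B at 0x0d = eafd6007
  after D4: wrote 4B at 0x18 = 0756eb9d
query mem[0x08]=0x9d, mem[0x1b]=0x9d, mem[0x1d]=0x1a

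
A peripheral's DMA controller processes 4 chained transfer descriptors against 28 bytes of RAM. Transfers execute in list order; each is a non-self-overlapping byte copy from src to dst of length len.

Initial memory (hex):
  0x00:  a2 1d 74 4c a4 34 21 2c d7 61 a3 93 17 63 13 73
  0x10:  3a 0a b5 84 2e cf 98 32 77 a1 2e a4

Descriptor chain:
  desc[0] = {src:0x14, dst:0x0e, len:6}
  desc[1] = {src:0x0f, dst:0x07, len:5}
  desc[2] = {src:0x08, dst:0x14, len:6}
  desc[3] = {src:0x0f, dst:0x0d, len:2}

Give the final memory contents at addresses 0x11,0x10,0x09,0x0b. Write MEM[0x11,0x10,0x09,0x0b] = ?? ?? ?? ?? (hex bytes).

MEM[0x11,0x10,0x09,0x0b] = 32 98 32 a1

D0: mem[0x0e..0x13] <- [2e cf 98 32 77 a1]
D1: mem[0x07..0x0b] <- [cf 98 32 77 a1]
D2: mem[0x14..0x19] <- [98 32 77 a1 17 63]
D3: mem[0x0d..0x0e] <- [cf 98]
query mem[0x11]=0x32, mem[0x10]=0x98, mem[0x09]=0x32, mem[0x0b]=0xa1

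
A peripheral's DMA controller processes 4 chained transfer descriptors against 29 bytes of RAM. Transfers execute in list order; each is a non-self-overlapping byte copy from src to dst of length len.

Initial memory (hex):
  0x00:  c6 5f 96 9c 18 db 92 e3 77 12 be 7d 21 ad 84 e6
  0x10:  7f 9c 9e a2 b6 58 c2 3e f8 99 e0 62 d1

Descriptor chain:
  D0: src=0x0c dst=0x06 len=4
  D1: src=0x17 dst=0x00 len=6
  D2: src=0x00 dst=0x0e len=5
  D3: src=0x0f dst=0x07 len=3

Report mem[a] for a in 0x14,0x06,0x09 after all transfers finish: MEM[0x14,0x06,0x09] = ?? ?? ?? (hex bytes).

  after D0: wrote 4B at 0x06 = 21ad84e6
  after D1: wrote 6B at 0x00 = 3ef899e062d1
  after D2: wrote 5B at 0x0e = 3ef899e062
  after D3: wrote 3B at 0x07 = f899e0
query mem[0x14]=0xb6, mem[0x06]=0x21, mem[0x09]=0xe0

MEM[0x14,0x06,0x09] = b6 21 e0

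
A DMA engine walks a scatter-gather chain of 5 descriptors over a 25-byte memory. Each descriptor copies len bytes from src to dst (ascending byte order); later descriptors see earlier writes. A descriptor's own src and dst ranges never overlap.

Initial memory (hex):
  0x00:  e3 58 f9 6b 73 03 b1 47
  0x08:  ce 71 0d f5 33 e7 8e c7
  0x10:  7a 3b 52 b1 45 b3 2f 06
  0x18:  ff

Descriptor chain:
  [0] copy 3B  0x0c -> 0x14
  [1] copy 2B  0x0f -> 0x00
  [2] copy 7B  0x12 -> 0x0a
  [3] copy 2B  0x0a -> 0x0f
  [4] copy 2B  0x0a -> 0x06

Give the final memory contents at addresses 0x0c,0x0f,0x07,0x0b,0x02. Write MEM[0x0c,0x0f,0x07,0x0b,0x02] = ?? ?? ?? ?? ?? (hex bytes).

  after D0: wrote 3B at 0x14 = 33e78e
  after D1: wrote 2B at 0x00 = c77a
  after D2: wrote 7B at 0x0a = 52b133e78e06ff
  after D3: wrote 2B at 0x0f = 52b1
  after D4: wrote 2B at 0x06 = 52b1
query mem[0x0c]=0x33, mem[0x0f]=0x52, mem[0x07]=0xb1, mem[0x0b]=0xb1, mem[0x02]=0xf9

MEM[0x0c,0x0f,0x07,0x0b,0x02] = 33 52 b1 b1 f9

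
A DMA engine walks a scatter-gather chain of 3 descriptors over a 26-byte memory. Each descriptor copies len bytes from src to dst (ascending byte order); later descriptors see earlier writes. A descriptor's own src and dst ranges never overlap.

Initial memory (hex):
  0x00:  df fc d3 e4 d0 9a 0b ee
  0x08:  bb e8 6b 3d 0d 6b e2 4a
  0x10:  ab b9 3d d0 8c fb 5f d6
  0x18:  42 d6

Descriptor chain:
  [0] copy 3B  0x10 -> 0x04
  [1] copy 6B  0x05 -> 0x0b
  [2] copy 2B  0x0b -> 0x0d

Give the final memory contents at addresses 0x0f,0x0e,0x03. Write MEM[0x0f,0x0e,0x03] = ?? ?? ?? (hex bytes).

[0] 0x10->0x04 len=3 : ab b9 3d
[1] 0x05->0x0b len=6 : b9 3d ee bb e8 6b
[2] 0x0b->0x0d len=2 : b9 3d
query mem[0x0f]=0xe8, mem[0x0e]=0x3d, mem[0x03]=0xe4

MEM[0x0f,0x0e,0x03] = e8 3d e4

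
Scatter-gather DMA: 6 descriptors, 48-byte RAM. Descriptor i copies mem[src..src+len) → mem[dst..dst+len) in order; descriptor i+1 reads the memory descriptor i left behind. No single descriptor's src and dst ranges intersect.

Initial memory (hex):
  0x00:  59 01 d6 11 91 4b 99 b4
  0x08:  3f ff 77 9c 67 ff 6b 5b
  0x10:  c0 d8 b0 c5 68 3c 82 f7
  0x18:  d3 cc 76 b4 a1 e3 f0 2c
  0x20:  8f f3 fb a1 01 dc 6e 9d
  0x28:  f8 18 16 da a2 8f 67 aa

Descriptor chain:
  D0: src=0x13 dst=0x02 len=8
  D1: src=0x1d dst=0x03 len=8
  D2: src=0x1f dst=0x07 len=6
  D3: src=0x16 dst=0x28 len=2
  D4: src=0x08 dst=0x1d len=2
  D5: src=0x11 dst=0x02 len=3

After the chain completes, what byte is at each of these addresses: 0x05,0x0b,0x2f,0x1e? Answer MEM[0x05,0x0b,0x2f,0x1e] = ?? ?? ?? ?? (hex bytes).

#0 dst[0x02+8] := {0xc5,0x68,0x3c,0x82,0xf7,0xd3,0xcc,0x76}
#1 dst[0x03+8] := {0xe3,0xf0,0x2c,0x8f,0xf3,0xfb,0xa1,0x01}
#2 dst[0x07+6] := {0x2c,0x8f,0xf3,0xfb,0xa1,0x01}
#3 dst[0x28+2] := {0x82,0xf7}
#4 dst[0x1d+2] := {0x8f,0xf3}
#5 dst[0x02+3] := {0xd8,0xb0,0xc5}
query mem[0x05]=0x2c, mem[0x0b]=0xa1, mem[0x2f]=0xaa, mem[0x1e]=0xf3

MEM[0x05,0x0b,0x2f,0x1e] = 2c a1 aa f3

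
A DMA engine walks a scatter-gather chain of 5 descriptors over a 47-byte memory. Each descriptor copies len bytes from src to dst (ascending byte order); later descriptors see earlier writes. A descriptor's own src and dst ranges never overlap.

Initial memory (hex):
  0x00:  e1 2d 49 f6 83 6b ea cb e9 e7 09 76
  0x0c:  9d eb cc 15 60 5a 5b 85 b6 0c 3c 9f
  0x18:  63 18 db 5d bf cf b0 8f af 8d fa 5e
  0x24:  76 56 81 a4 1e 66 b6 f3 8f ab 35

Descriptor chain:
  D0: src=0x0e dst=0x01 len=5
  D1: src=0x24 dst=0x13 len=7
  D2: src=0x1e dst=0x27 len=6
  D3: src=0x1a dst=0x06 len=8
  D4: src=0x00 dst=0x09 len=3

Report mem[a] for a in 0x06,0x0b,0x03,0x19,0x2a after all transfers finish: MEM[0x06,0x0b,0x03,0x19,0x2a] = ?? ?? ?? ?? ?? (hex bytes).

#0 dst[0x01+5] := {0xcc,0x15,0x60,0x5a,0x5b}
#1 dst[0x13+7] := {0x76,0x56,0x81,0xa4,0x1e,0x66,0xb6}
#2 dst[0x27+6] := {0xb0,0x8f,0xaf,0x8d,0xfa,0x5e}
#3 dst[0x06+8] := {0xdb,0x5d,0xbf,0xcf,0xb0,0x8f,0xaf,0x8d}
#4 dst[0x09+3] := {0xe1,0xcc,0x15}
query mem[0x06]=0xdb, mem[0x0b]=0x15, mem[0x03]=0x60, mem[0x19]=0xb6, mem[0x2a]=0x8d

MEM[0x06,0x0b,0x03,0x19,0x2a] = db 15 60 b6 8d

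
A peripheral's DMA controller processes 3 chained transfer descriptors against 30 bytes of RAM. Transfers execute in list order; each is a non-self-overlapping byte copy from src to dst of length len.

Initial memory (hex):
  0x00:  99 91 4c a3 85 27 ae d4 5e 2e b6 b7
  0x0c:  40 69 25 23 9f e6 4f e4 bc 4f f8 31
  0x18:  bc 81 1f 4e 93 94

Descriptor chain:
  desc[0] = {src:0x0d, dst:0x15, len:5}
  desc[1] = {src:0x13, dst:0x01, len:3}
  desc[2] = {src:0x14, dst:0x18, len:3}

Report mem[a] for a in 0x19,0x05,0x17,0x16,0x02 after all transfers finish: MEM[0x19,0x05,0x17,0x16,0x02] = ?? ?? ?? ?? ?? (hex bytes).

D0: mem[0x15..0x19] <- [69 25 23 9f e6]
D1: mem[0x01..0x03] <- [e4 bc 69]
D2: mem[0x18..0x1a] <- [bc 69 25]
query mem[0x19]=0x69, mem[0x05]=0x27, mem[0x17]=0x23, mem[0x16]=0x25, mem[0x02]=0xbc

MEM[0x19,0x05,0x17,0x16,0x02] = 69 27 23 25 bc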